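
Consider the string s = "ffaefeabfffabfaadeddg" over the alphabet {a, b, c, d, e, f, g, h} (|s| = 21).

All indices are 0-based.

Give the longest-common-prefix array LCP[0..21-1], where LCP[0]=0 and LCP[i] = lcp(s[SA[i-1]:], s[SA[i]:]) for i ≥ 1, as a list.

[0, 1, 3, 1, 1, 0, 2, 0, 1, 1, 0, 1, 1, 0, 2, 2, 1, 1, 3, 2, 0]

sorted suffixes:
  #0 SA[0]=14  'aadeddg'
  #1 SA[1]=11  'abfaadeddg'
  #2 SA[2]=6  'abfffabfaadeddg'
  #3 SA[3]=15  'adeddg'
  #4 SA[4]=2  'aefeabfffabfaadeddg'
  #5 SA[5]=12  'bfaadeddg'
  #6 SA[6]=7  'bfffabfaadeddg'
  #7 SA[7]=18  'ddg'
  #8 SA[8]=16  'deddg'
  #9 SA[9]=19  'dg'
  #10 SA[10]=5  'eabfffabfaadeddg'
  #11 SA[11]=17  'eddg'
  #12 SA[12]=3  'efeabfffabfaadeddg'
  #13 SA[13]=13  'faadeddg'
  #14 SA[14]=10  'fabfaadeddg'
  #15 SA[15]=1  'faefeabfffabfaadeddg'
  #16 SA[16]=4  'feabfffabfaadeddg'
  #17 SA[17]=9  'ffabfaadeddg'
  #18 SA[18]=0  'ffaefeabfffabfaadeddg'
  #19 SA[19]=8  'fffabfaadeddg'
  #20 SA[20]=20  'g'

SA = [14, 11, 6, 15, 2, 12, 7, 18, 16, 19, 5, 17, 3, 13, 10, 1, 4, 9, 0, 8, 20]
i: (SA[i-1],SA[i]) lcp shared
  1: (14,11) 1 'a'
  2: (11,6) 3 'abf'
  3: (6,15) 1 'a'
  4: (15,2) 1 'a'
  5: (2,12) 0 ''
  6: (12,7) 2 'bf'
  7: (7,18) 0 ''
  8: (18,16) 1 'd'
  9: (16,19) 1 'd'
  10: (19,5) 0 ''
  11: (5,17) 1 'e'
  12: (17,3) 1 'e'
  13: (3,13) 0 ''
  14: (13,10) 2 'fa'
  15: (10,1) 2 'fa'
  16: (1,4) 1 'f'
  17: (4,9) 1 'f'
  18: (9,0) 3 'ffa'
  19: (0,8) 2 'ff'
  20: (8,20) 0 ''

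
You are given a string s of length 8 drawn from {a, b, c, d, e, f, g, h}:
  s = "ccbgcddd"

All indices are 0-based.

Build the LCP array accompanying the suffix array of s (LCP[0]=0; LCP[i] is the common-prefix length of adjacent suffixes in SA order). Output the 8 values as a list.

sorted suffixes:
  #0 SA[0]=2  'bgcddd'
  #1 SA[1]=1  'cbgcddd'
  #2 SA[2]=0  'ccbgcddd'
  #3 SA[3]=4  'cddd'
  #4 SA[4]=7  'd'
  #5 SA[5]=6  'dd'
  #6 SA[6]=5  'ddd'
  #7 SA[7]=3  'gcddd'

SA = [2, 1, 0, 4, 7, 6, 5, 3]
rank  pair      lcp
   1  s[2:],s[1:]  0  ''
   2  s[1:],s[0:]  1  'c'
   3  s[0:],s[4:]  1  'c'
   4  s[4:],s[7:]  0  ''
   5  s[7:],s[6:]  1  'd'
   6  s[6:],s[5:]  2  'dd'
   7  s[5:],s[3:]  0  ''

[0, 0, 1, 1, 0, 1, 2, 0]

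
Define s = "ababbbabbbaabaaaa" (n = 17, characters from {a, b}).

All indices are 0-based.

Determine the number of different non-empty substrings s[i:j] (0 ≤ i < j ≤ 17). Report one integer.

sorted suffixes:
  #0 SA[0]=16  'a'
  #1 SA[1]=15  'aa'
  #2 SA[2]=14  'aaa'
  #3 SA[3]=13  'aaaa'
  #4 SA[4]=10  'aabaaaa'
  #5 SA[5]=11  'abaaaa'
  #6 SA[6]=0  'ababbbabbbaabaaaa'
  #7 SA[7]=6  'abbbaabaaaa'
  #8 SA[8]=2  'abbbabbbaabaaaa'
  #9 SA[9]=12  'baaaa'
  #10 SA[10]=9  'baabaaaa'
  #11 SA[11]=5  'babbbaabaaaa'
  #12 SA[12]=1  'babbbabbbaabaaaa'
  #13 SA[13]=8  'bbaabaaaa'
  #14 SA[14]=4  'bbabbbaabaaaa'
  #15 SA[15]=7  'bbbaabaaaa'
  #16 SA[16]=3  'bbbabbbaabaaaa'

SA = [16, 15, 14, 13, 10, 11, 0, 6, 2, 12, 9, 5, 1, 8, 4, 7, 3]
[i] adj suffixes → lcp
  [1] 16/15 → 1 ('a')
  [2] 15/14 → 2 ('aa')
  [3] 14/13 → 3 ('aaa')
  [4] 13/10 → 2 ('aa')
  [5] 10/11 → 1 ('a')
  [6] 11/0 → 3 ('aba')
  [7] 0/6 → 2 ('ab')
  [8] 6/2 → 5 ('abbba')
  [9] 2/12 → 0 ('')
  [10] 12/9 → 3 ('baa')
  [11] 9/5 → 2 ('ba')
  [12] 5/1 → 6 ('babbba')
  [13] 1/8 → 1 ('b')
  [14] 8/4 → 3 ('bba')
  [15] 4/7 → 2 ('bb')
  [16] 7/3 → 4 ('bbba')

n(n+1)/2 = 17·18/2 = 153
Σ LCP = 0 + 1 + 2 + 3 + 2 + 1 + 3 + 2 + 5 + 0 + 3 + 2 + 6 + 1 + 3 + 2 + 4 = 40
distinct = 153 − 40 = 113

113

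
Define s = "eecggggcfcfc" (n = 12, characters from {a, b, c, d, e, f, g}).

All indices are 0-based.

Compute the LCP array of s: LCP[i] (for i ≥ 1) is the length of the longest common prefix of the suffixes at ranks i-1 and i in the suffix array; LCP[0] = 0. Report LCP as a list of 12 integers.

sorted suffixes:
  #0 SA[0]=11  'c'
  #1 SA[1]=9  'cfc'
  #2 SA[2]=7  'cfcfc'
  #3 SA[3]=2  'cggggcfcfc'
  #4 SA[4]=1  'ecggggcfcfc'
  #5 SA[5]=0  'eecggggcfcfc'
  #6 SA[6]=10  'fc'
  #7 SA[7]=8  'fcfc'
  #8 SA[8]=6  'gcfcfc'
  #9 SA[9]=5  'ggcfcfc'
  #10 SA[10]=4  'gggcfcfc'
  #11 SA[11]=3  'ggggcfcfc'

SA = [11, 9, 7, 2, 1, 0, 10, 8, 6, 5, 4, 3]
rank  pair      lcp
   1  s[11:],s[9:]  1  'c'
   2  s[9:],s[7:]  3  'cfc'
   3  s[7:],s[2:]  1  'c'
   4  s[2:],s[1:]  0  ''
   5  s[1:],s[0:]  1  'e'
   6  s[0:],s[10:]  0  ''
   7  s[10:],s[8:]  2  'fc'
   8  s[8:],s[6:]  0  ''
   9  s[6:],s[5:]  1  'g'
  10  s[5:],s[4:]  2  'gg'
  11  s[4:],s[3:]  3  'ggg'

[0, 1, 3, 1, 0, 1, 0, 2, 0, 1, 2, 3]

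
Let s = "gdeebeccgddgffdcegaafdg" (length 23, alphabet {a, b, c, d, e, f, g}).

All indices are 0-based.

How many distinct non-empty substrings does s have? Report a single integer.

257

rank→(start, suffix):
  0 → (18, 'aafdg')
  1 → (19, 'afdg')
  2 → (4, 'beccgddgffdcegaafdg')
  3 → (6, 'ccgddgffdcegaafdg')
  4 → (15, 'cegaafdg')
  5 → (7, 'cgddgffdcegaafdg')
  6 → (14, 'dcegaafdg')
  7 → (9, 'ddgffdcegaafdg')
  8 → (1, 'deebeccgddgffdcegaafdg')
  9 → (21, 'dg')
  10 → (10, 'dgffdcegaafdg')
  11 → (3, 'ebeccgddgffdcegaafdg')
  12 → (5, 'eccgddgffdcegaafdg')
  13 → (2, 'eebeccgddgffdcegaafdg')
  14 → (16, 'egaafdg')
  15 → (13, 'fdcegaafdg')
  16 → (20, 'fdg')
  17 → (12, 'ffdcegaafdg')
  18 → (22, 'g')
  19 → (17, 'gaafdg')
  20 → (8, 'gddgffdcegaafdg')
  21 → (0, 'gdeebeccgddgffdcegaafdg')
  22 → (11, 'gffdcegaafdg')

SA = [18, 19, 4, 6, 15, 7, 14, 9, 1, 21, 10, 3, 5, 2, 16, 13, 20, 12, 22, 17, 8, 0, 11]
rank  pair      lcp
   1  s[18:],s[19:]  1  'a'
   2  s[19:],s[4:]  0  ''
   3  s[4:],s[6:]  0  ''
   4  s[6:],s[15:]  1  'c'
   5  s[15:],s[7:]  1  'c'
   6  s[7:],s[14:]  0  ''
   7  s[14:],s[9:]  1  'd'
   8  s[9:],s[1:]  1  'd'
   9  s[1:],s[21:]  1  'd'
  10  s[21:],s[10:]  2  'dg'
  11  s[10:],s[3:]  0  ''
  12  s[3:],s[5:]  1  'e'
  13  s[5:],s[2:]  1  'e'
  14  s[2:],s[16:]  1  'e'
  15  s[16:],s[13:]  0  ''
  16  s[13:],s[20:]  2  'fd'
  17  s[20:],s[12:]  1  'f'
  18  s[12:],s[22:]  0  ''
  19  s[22:],s[17:]  1  'g'
  20  s[17:],s[8:]  1  'g'
  21  s[8:],s[0:]  2  'gd'
  22  s[0:],s[11:]  1  'g'

n(n+1)/2 = 23·24/2 = 276
Σ LCP = 0 + 1 + 0 + 0 + 1 + 1 + 0 + 1 + 1 + 1 + 2 + 0 + 1 + 1 + 1 + 0 + 2 + 1 + 0 + 1 + 1 + 2 + 1 = 19
distinct = 276 − 19 = 257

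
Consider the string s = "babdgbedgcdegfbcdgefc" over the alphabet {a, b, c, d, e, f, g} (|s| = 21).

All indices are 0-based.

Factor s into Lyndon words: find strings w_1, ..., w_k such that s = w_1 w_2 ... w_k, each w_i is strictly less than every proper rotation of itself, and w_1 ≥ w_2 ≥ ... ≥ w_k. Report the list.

emit factor 1: 'b' (i=0, period=1)
emit factor 2: 'abdgbedgcdegfbcdgefc' (i=1, period=20)

["b", "abdgbedgcdegfbcdgefc"]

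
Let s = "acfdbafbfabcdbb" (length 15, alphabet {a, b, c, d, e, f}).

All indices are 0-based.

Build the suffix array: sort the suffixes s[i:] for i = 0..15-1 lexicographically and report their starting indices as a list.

rank→(start, suffix):
  0 → (9, 'abcdbb')
  1 → (0, 'acfdbafbfabcdbb')
  2 → (5, 'afbfabcdbb')
  3 → (14, 'b')
  4 → (4, 'bafbfabcdbb')
  5 → (13, 'bb')
  6 → (10, 'bcdbb')
  7 → (7, 'bfabcdbb')
  8 → (11, 'cdbb')
  9 → (1, 'cfdbafbfabcdbb')
  10 → (3, 'dbafbfabcdbb')
  11 → (12, 'dbb')
  12 → (8, 'fabcdbb')
  13 → (6, 'fbfabcdbb')
  14 → (2, 'fdbafbfabcdbb')

[9, 0, 5, 14, 4, 13, 10, 7, 11, 1, 3, 12, 8, 6, 2]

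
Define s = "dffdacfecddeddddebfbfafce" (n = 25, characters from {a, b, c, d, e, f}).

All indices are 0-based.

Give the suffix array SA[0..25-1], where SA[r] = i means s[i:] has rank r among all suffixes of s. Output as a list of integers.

rank | idx | suffix
   0 |   4 | acfecddeddddebfbfafce
   1 |  21 | afce
   2 |  19 | bfafce
   3 |  17 | bfbfafce
   4 |   8 | cddeddddebfbfafce
   5 |  23 | ce
   6 |   5 | cfecddeddddebfbfafce
   7 |   3 | dacfecddeddddebfbfafce
   8 |  12 | ddddebfbfafce
   9 |  13 | dddebfbfafce
  10 |  14 | ddebfbfafce
  11 |   9 | ddeddddebfbfafce
  12 |  15 | debfbfafce
  13 |  10 | deddddebfbfafce
  14 |   0 | dffdacfecddeddddebfbfafce
  15 |  24 | e
  16 |  16 | ebfbfafce
  17 |   7 | ecddeddddebfbfafce
  18 |  11 | eddddebfbfafce
  19 |  20 | fafce
  20 |  18 | fbfafce
  21 |  22 | fce
  22 |   2 | fdacfecddeddddebfbfafce
  23 |   6 | fecddeddddebfbfafce
  24 |   1 | ffdacfecddeddddebfbfafce

[4, 21, 19, 17, 8, 23, 5, 3, 12, 13, 14, 9, 15, 10, 0, 24, 16, 7, 11, 20, 18, 22, 2, 6, 1]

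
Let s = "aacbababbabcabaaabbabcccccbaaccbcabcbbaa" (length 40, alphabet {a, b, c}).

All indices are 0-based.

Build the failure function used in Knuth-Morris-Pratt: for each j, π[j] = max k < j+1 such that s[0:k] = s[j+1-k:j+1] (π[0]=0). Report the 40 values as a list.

[0, 1, 0, 0, 1, 0, 1, 0, 0, 1, 0, 0, 1, 0, 1, 2, 2, 0, 0, 1, 0, 0, 0, 0, 0, 0, 0, 1, 2, 3, 0, 0, 0, 1, 0, 0, 0, 0, 1, 2]

π[0] = 0
j=1 s[j]='a': π[1]=1 (border 'a')
j=2 s[j]='c': k: 1→0; π[2]=0 (border '')
j=3 s[j]='b': π[3]=0 (border '')
j=4 s[j]='a': π[4]=1 (border 'a')
j=5 s[j]='b': k: 1→0; π[5]=0 (border '')
j=6 s[j]='a': π[6]=1 (border 'a')
j=7 s[j]='b': k: 1→0; π[7]=0 (border '')
j=8 s[j]='b': π[8]=0 (border '')
j=9 s[j]='a': π[9]=1 (border 'a')
j=10 s[j]='b': k: 1→0; π[10]=0 (border '')
j=11 s[j]='c': π[11]=0 (border '')
j=12 s[j]='a': π[12]=1 (border 'a')
j=13 s[j]='b': k: 1→0; π[13]=0 (border '')
j=14 s[j]='a': π[14]=1 (border 'a')
j=15 s[j]='a': π[15]=2 (border 'aa')
j=16 s[j]='a': k: 2→1; π[16]=2 (border 'aa')
j=17 s[j]='b': k: 2→1→0; π[17]=0 (border '')
j=18 s[j]='b': π[18]=0 (border '')
j=19 s[j]='a': π[19]=1 (border 'a')
j=20 s[j]='b': k: 1→0; π[20]=0 (border '')
j=21 s[j]='c': π[21]=0 (border '')
j=22 s[j]='c': π[22]=0 (border '')
j=23 s[j]='c': π[23]=0 (border '')
j=24 s[j]='c': π[24]=0 (border '')
j=25 s[j]='c': π[25]=0 (border '')
j=26 s[j]='b': π[26]=0 (border '')
j=27 s[j]='a': π[27]=1 (border 'a')
j=28 s[j]='a': π[28]=2 (border 'aa')
j=29 s[j]='c': π[29]=3 (border 'aac')
j=30 s[j]='c': k: 3→0; π[30]=0 (border '')
j=31 s[j]='b': π[31]=0 (border '')
j=32 s[j]='c': π[32]=0 (border '')
j=33 s[j]='a': π[33]=1 (border 'a')
j=34 s[j]='b': k: 1→0; π[34]=0 (border '')
j=35 s[j]='c': π[35]=0 (border '')
j=36 s[j]='b': π[36]=0 (border '')
j=37 s[j]='b': π[37]=0 (border '')
j=38 s[j]='a': π[38]=1 (border 'a')
j=39 s[j]='a': π[39]=2 (border 'aa')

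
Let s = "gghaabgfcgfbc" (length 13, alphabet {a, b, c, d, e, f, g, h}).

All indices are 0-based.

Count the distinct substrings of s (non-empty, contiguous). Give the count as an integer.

83

rank | idx | suffix
   0 |   3 | aabgfcgfbc
   1 |   4 | abgfcgfbc
   2 |  11 | bc
   3 |   5 | bgfcgfbc
   4 |  12 | c
   5 |   8 | cgfbc
   6 |  10 | fbc
   7 |   7 | fcgfbc
   8 |   9 | gfbc
   9 |   6 | gfcgfbc
  10 |   0 | gghaabgfcgfbc
  11 |   1 | ghaabgfcgfbc
  12 |   2 | haabgfcgfbc

SA = [3, 4, 11, 5, 12, 8, 10, 7, 9, 6, 0, 1, 2]
[i] adj suffixes → lcp
  [1] 3/4 → 1 ('a')
  [2] 4/11 → 0 ('')
  [3] 11/5 → 1 ('b')
  [4] 5/12 → 0 ('')
  [5] 12/8 → 1 ('c')
  [6] 8/10 → 0 ('')
  [7] 10/7 → 1 ('f')
  [8] 7/9 → 0 ('')
  [9] 9/6 → 2 ('gf')
  [10] 6/0 → 1 ('g')
  [11] 0/1 → 1 ('g')
  [12] 1/2 → 0 ('')

n(n+1)/2 = 13·14/2 = 91
Σ LCP = 0 + 1 + 0 + 1 + 0 + 1 + 0 + 1 + 0 + 2 + 1 + 1 + 0 = 8
distinct = 91 − 8 = 83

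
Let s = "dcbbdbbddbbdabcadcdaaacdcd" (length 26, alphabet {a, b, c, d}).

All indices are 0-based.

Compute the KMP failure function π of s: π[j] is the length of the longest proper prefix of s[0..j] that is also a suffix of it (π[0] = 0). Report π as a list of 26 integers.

π[0] = 0
j=1 s[j]='c': π[1]=0 (border '')
j=2 s[j]='b': π[2]=0 (border '')
j=3 s[j]='b': π[3]=0 (border '')
j=4 s[j]='d': π[4]=1 (border 'd')
j=5 s[j]='b': k: 1→0; π[5]=0 (border '')
j=6 s[j]='b': π[6]=0 (border '')
j=7 s[j]='d': π[7]=1 (border 'd')
j=8 s[j]='d': k: 1→0; π[8]=1 (border 'd')
j=9 s[j]='b': k: 1→0; π[9]=0 (border '')
j=10 s[j]='b': π[10]=0 (border '')
j=11 s[j]='d': π[11]=1 (border 'd')
j=12 s[j]='a': k: 1→0; π[12]=0 (border '')
j=13 s[j]='b': π[13]=0 (border '')
j=14 s[j]='c': π[14]=0 (border '')
j=15 s[j]='a': π[15]=0 (border '')
j=16 s[j]='d': π[16]=1 (border 'd')
j=17 s[j]='c': π[17]=2 (border 'dc')
j=18 s[j]='d': k: 2→0; π[18]=1 (border 'd')
j=19 s[j]='a': k: 1→0; π[19]=0 (border '')
j=20 s[j]='a': π[20]=0 (border '')
j=21 s[j]='a': π[21]=0 (border '')
j=22 s[j]='c': π[22]=0 (border '')
j=23 s[j]='d': π[23]=1 (border 'd')
j=24 s[j]='c': π[24]=2 (border 'dc')
j=25 s[j]='d': k: 2→0; π[25]=1 (border 'd')

[0, 0, 0, 0, 1, 0, 0, 1, 1, 0, 0, 1, 0, 0, 0, 0, 1, 2, 1, 0, 0, 0, 0, 1, 2, 1]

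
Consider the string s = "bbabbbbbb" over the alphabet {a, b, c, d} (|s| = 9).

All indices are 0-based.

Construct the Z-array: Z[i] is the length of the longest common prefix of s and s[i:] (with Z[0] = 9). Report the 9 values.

Z[0]=9
i=1: outside box; Z[1]=1 scan→box=[1,2)
i=2: outside box; Z[2]=0
i=3: outside box; Z[3]=2 scan→box=[3,5)
i=4: min(r-i=1, Z[1]=1)=1; Z[4]=2 scan→box=[4,6)
i=5: min(r-i=1, Z[1]=1)=1; Z[5]=2 scan→box=[5,7)
i=6: min(r-i=1, Z[1]=1)=1; Z[6]=2 scan→box=[6,8)
i=7: min(r-i=1, Z[1]=1)=1; Z[7]=2 scan→box=[7,9)
i=8: min(r-i=1, Z[1]=1)=1; Z[8]=1

[9, 1, 0, 2, 2, 2, 2, 2, 1]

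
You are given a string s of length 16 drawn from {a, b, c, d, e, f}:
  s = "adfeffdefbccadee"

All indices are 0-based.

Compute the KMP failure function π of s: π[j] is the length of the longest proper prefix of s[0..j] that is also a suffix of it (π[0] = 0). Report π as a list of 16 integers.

[0, 0, 0, 0, 0, 0, 0, 0, 0, 0, 0, 0, 1, 2, 0, 0]

π[0] = 0
j=1 s[j]='d': π[1]=0 (border '')
j=2 s[j]='f': π[2]=0 (border '')
j=3 s[j]='e': π[3]=0 (border '')
j=4 s[j]='f': π[4]=0 (border '')
j=5 s[j]='f': π[5]=0 (border '')
j=6 s[j]='d': π[6]=0 (border '')
j=7 s[j]='e': π[7]=0 (border '')
j=8 s[j]='f': π[8]=0 (border '')
j=9 s[j]='b': π[9]=0 (border '')
j=10 s[j]='c': π[10]=0 (border '')
j=11 s[j]='c': π[11]=0 (border '')
j=12 s[j]='a': π[12]=1 (border 'a')
j=13 s[j]='d': π[13]=2 (border 'ad')
j=14 s[j]='e': k: 2→0; π[14]=0 (border '')
j=15 s[j]='e': π[15]=0 (border '')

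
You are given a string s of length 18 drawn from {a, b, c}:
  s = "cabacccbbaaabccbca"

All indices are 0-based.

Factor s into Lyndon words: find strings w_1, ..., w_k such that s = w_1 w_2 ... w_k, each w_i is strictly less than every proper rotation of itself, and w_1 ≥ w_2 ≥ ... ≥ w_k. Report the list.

emit factor 1: 'c' (i=0, period=1)
emit factor 2: 'abacccbb' (i=1, period=8)
emit factor 3: 'aaabccbc' (i=9, period=8)
emit factor 4: 'a' (i=17, period=1)

["c", "abacccbb", "aaabccbc", "a"]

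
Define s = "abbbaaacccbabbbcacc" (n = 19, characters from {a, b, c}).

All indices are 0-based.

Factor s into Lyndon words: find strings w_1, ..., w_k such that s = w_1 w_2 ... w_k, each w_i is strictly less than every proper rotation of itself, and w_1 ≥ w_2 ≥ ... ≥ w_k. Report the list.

["abbb", "aaacccbabbbcacc"]

emit factor 1: 'abbb' (i=0, period=4)
emit factor 2: 'aaacccbabbbcacc' (i=4, period=15)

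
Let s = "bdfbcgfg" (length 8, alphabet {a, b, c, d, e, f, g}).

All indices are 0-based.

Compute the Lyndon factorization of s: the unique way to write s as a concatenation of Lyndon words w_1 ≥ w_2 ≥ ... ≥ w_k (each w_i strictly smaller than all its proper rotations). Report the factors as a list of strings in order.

["bdf", "bcgfg"]

emit factor 1: 'bdf' (i=0, period=3)
emit factor 2: 'bcgfg' (i=3, period=5)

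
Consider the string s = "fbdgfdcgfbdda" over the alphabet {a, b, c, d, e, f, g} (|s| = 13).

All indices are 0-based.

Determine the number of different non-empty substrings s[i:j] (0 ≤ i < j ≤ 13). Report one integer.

80

rank | idx | suffix
   0 |  12 | a
   1 |   9 | bdda
   2 |   1 | bdgfdcgfbdda
   3 |   6 | cgfbdda
   4 |  11 | da
   5 |   5 | dcgfbdda
   6 |  10 | dda
   7 |   2 | dgfdcgfbdda
   8 |   8 | fbdda
   9 |   0 | fbdgfdcgfbdda
  10 |   4 | fdcgfbdda
  11 |   7 | gfbdda
  12 |   3 | gfdcgfbdda

SA = [12, 9, 1, 6, 11, 5, 10, 2, 8, 0, 4, 7, 3]
[i] adj suffixes → lcp
  [1] 12/9 → 0 ('')
  [2] 9/1 → 2 ('bd')
  [3] 1/6 → 0 ('')
  [4] 6/11 → 0 ('')
  [5] 11/5 → 1 ('d')
  [6] 5/10 → 1 ('d')
  [7] 10/2 → 1 ('d')
  [8] 2/8 → 0 ('')
  [9] 8/0 → 3 ('fbd')
  [10] 0/4 → 1 ('f')
  [11] 4/7 → 0 ('')
  [12] 7/3 → 2 ('gf')

n(n+1)/2 = 13·14/2 = 91
Σ LCP = 0 + 0 + 2 + 0 + 0 + 1 + 1 + 1 + 0 + 3 + 1 + 0 + 2 = 11
distinct = 91 − 11 = 80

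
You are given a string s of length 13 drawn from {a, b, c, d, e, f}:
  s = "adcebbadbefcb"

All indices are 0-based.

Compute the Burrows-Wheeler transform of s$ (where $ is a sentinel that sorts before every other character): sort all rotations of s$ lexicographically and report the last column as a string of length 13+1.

rank  rotation        last
    0  $adcebbadbefcb  b
    1  adbefcb$adcebb  b
    2  adcebbadbefcb$  $
    3  b$adcebbadbefc  c
    4  badbefcb$adceb  b
    5  bbadbefcb$adce  e
    6  befcb$adcebbad  d
    7  cb$adcebbadbef  f
    8  cebbadbefcb$ad  d
    9  dbefcb$adcebba  a
   10  dcebbadbefcb$a  a
   11  ebbadbefcb$adc  c
   12  efcb$adcebbadb  b
   13  fcb$adcebbadbe  e

bb$cbedfdaacbe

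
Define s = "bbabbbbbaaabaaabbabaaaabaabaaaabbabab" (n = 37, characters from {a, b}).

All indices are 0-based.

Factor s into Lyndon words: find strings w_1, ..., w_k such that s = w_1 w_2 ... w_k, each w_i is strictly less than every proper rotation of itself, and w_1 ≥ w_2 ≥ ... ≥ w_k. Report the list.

["b", "b", "abbbbb", "aaabaaabbab", "aaaabaabaaaabbabab"]

emit factor 1: 'b' (i=0, period=1)
emit factor 2: 'b' (i=1, period=1)
emit factor 3: 'abbbbb' (i=2, period=6)
emit factor 4: 'aaabaaabbab' (i=8, period=11)
emit factor 5: 'aaaabaabaaaabbabab' (i=19, period=18)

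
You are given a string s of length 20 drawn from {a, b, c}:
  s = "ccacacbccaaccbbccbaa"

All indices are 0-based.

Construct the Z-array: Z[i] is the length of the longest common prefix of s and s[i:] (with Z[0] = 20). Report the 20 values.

Z[0]=20
i=1: outside box; Z[1]=1 extend→box=[1,2)
i=2: outside box; Z[2]=0
i=3: outside box; Z[3]=1 extend→box=[3,4)
i=4: outside box; Z[4]=0
i=5: outside box; Z[5]=1 extend→box=[5,6)
i=6: outside box; Z[6]=0
i=7: outside box; Z[7]=3 extend→box=[7,10)
i=8: min(r-i=2, Z[1]=1)=1; Z[8]=1
i=9: min(r-i=1, Z[2]=0)=0; Z[9]=0
i=10: outside box; Z[10]=0
i=11: outside box; Z[11]=2 extend→box=[11,13)
i=12: min(r-i=1, Z[1]=1)=1; Z[12]=1
i=13: outside box; Z[13]=0
i=14: outside box; Z[14]=0
i=15: outside box; Z[15]=2 extend→box=[15,17)
i=16: min(r-i=1, Z[1]=1)=1; Z[16]=1
i=17: outside box; Z[17]=0
i=18: outside box; Z[18]=0
i=19: outside box; Z[19]=0

[20, 1, 0, 1, 0, 1, 0, 3, 1, 0, 0, 2, 1, 0, 0, 2, 1, 0, 0, 0]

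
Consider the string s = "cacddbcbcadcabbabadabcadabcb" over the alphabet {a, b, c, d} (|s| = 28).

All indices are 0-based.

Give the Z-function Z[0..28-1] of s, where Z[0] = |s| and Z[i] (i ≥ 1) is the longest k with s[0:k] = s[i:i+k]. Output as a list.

[28, 0, 1, 0, 0, 0, 1, 0, 2, 0, 0, 2, 0, 0, 0, 0, 0, 0, 0, 0, 0, 2, 0, 0, 0, 0, 1, 0]

Z[0]=28
i=1: fresh scan; Z[1]=0
i=2: fresh scan; Z[2]=1 scan→box=[2,3)
i=3: fresh scan; Z[3]=0
i=4: fresh scan; Z[4]=0
i=5: fresh scan; Z[5]=0
i=6: fresh scan; Z[6]=1 scan→box=[6,7)
i=7: fresh scan; Z[7]=0
i=8: fresh scan; Z[8]=2 scan→box=[8,10)
i=9: min(r-i=1, Z[1]=0)=0; Z[9]=0
i=10: fresh scan; Z[10]=0
i=11: fresh scan; Z[11]=2 scan→box=[11,13)
i=12: min(r-i=1, Z[1]=0)=0; Z[12]=0
i=13: fresh scan; Z[13]=0
i=14: fresh scan; Z[14]=0
i=15: fresh scan; Z[15]=0
i=16: fresh scan; Z[16]=0
i=17: fresh scan; Z[17]=0
i=18: fresh scan; Z[18]=0
i=19: fresh scan; Z[19]=0
i=20: fresh scan; Z[20]=0
i=21: fresh scan; Z[21]=2 scan→box=[21,23)
i=22: min(r-i=1, Z[1]=0)=0; Z[22]=0
i=23: fresh scan; Z[23]=0
i=24: fresh scan; Z[24]=0
i=25: fresh scan; Z[25]=0
i=26: fresh scan; Z[26]=1 scan→box=[26,27)
i=27: fresh scan; Z[27]=0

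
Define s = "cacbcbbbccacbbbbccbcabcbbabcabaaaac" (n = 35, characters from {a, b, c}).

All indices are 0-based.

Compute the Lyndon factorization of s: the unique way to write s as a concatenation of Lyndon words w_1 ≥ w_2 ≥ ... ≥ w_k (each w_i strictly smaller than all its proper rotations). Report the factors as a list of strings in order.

emit factor 1: 'c' (i=0, period=1)
emit factor 2: 'acbcbbbcc' (i=1, period=9)
emit factor 3: 'acbbbbccbc' (i=10, period=10)
emit factor 4: 'abcbb' (i=20, period=5)
emit factor 5: 'abc' (i=25, period=3)
emit factor 6: 'ab' (i=28, period=2)
emit factor 7: 'aaaac' (i=30, period=5)

["c", "acbcbbbcc", "acbbbbccbc", "abcbb", "abc", "ab", "aaaac"]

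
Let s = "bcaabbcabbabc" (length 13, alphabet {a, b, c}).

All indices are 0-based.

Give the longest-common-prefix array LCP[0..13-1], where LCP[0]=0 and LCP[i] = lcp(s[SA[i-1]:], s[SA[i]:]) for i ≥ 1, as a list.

[0, 1, 3, 2, 0, 1, 2, 1, 2, 3, 0, 1, 2]

rank | idx | suffix
   0 |   2 | aabbcabbabc
   1 |   7 | abbabc
   2 |   3 | abbcabbabc
   3 |  10 | abc
   4 |   9 | babc
   5 |   8 | bbabc
   6 |   4 | bbcabbabc
   7 |  11 | bc
   8 |   0 | bcaabbcabbabc
   9 |   5 | bcabbabc
  10 |  12 | c
  11 |   1 | caabbcabbabc
  12 |   6 | cabbabc

SA = [2, 7, 3, 10, 9, 8, 4, 11, 0, 5, 12, 1, 6]
i: (SA[i-1],SA[i]) lcp shared
  1: (2,7) 1 'a'
  2: (7,3) 3 'abb'
  3: (3,10) 2 'ab'
  4: (10,9) 0 ''
  5: (9,8) 1 'b'
  6: (8,4) 2 'bb'
  7: (4,11) 1 'b'
  8: (11,0) 2 'bc'
  9: (0,5) 3 'bca'
  10: (5,12) 0 ''
  11: (12,1) 1 'c'
  12: (1,6) 2 'ca'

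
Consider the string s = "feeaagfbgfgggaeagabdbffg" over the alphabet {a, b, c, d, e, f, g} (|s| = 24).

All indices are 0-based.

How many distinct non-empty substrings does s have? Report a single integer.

276

sorted suffixes:
  #0 SA[0]=3  'aagfbgfgggaeagabdbffg'
  #1 SA[1]=17  'abdbffg'
  #2 SA[2]=13  'aeagabdbffg'
  #3 SA[3]=15  'agabdbffg'
  #4 SA[4]=4  'agfbgfgggaeagabdbffg'
  #5 SA[5]=18  'bdbffg'
  #6 SA[6]=20  'bffg'
  #7 SA[7]=7  'bgfgggaeagabdbffg'
  #8 SA[8]=19  'dbffg'
  #9 SA[9]=2  'eaagfbgfgggaeagabdbffg'
  #10 SA[10]=14  'eagabdbffg'
  #11 SA[11]=1  'eeaagfbgfgggaeagabdbffg'
  #12 SA[12]=6  'fbgfgggaeagabdbffg'
  #13 SA[13]=0  'feeaagfbgfgggaeagabdbffg'
  #14 SA[14]=21  'ffg'
  #15 SA[15]=22  'fg'
  #16 SA[16]=9  'fgggaeagabdbffg'
  #17 SA[17]=23  'g'
  #18 SA[18]=16  'gabdbffg'
  #19 SA[19]=12  'gaeagabdbffg'
  #20 SA[20]=5  'gfbgfgggaeagabdbffg'
  #21 SA[21]=8  'gfgggaeagabdbffg'
  #22 SA[22]=11  'ggaeagabdbffg'
  #23 SA[23]=10  'gggaeagabdbffg'

SA = [3, 17, 13, 15, 4, 18, 20, 7, 19, 2, 14, 1, 6, 0, 21, 22, 9, 23, 16, 12, 5, 8, 11, 10]
i: (SA[i-1],SA[i]) lcp shared
  1: (3,17) 1 'a'
  2: (17,13) 1 'a'
  3: (13,15) 1 'a'
  4: (15,4) 2 'ag'
  5: (4,18) 0 ''
  6: (18,20) 1 'b'
  7: (20,7) 1 'b'
  8: (7,19) 0 ''
  9: (19,2) 0 ''
  10: (2,14) 2 'ea'
  11: (14,1) 1 'e'
  12: (1,6) 0 ''
  13: (6,0) 1 'f'
  14: (0,21) 1 'f'
  15: (21,22) 1 'f'
  16: (22,9) 2 'fg'
  17: (9,23) 0 ''
  18: (23,16) 1 'g'
  19: (16,12) 2 'ga'
  20: (12,5) 1 'g'
  21: (5,8) 2 'gf'
  22: (8,11) 1 'g'
  23: (11,10) 2 'gg'

n(n+1)/2 = 24·25/2 = 300
Σ LCP = 0 + 1 + 1 + 1 + 2 + 0 + 1 + 1 + 0 + 0 + 2 + 1 + 0 + 1 + 1 + 1 + 2 + 0 + 1 + 2 + 1 + 2 + 1 + 2 = 24
distinct = 300 − 24 = 276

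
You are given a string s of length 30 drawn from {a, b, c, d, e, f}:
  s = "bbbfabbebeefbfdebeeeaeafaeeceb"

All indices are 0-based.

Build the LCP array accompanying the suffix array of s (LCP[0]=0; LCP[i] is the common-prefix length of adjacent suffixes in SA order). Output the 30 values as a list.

[0, 1, 2, 1, 0, 1, 2, 2, 1, 2, 3, 1, 2, 0, 0, 0, 2, 1, 2, 4, 1, 1, 2, 2, 2, 1, 0, 2, 1, 1]

rank→(start, suffix):
  0 → (4, 'abbebeefbfdebeeeaeafaeeceb')
  1 → (20, 'aeafaeeceb')
  2 → (24, 'aeeceb')
  3 → (22, 'afaeeceb')
  4 → (29, 'b')
  5 → (0, 'bbbfabbebeefbfdebeeeaeafaeeceb')
  6 → (5, 'bbebeefbfdebeeeaeafaeeceb')
  7 → (1, 'bbfabbebeefbfdebeeeaeafaeeceb')
  8 → (6, 'bebeefbfdebeeeaeafaeeceb')
  9 → (16, 'beeeaeafaeeceb')
  10 → (8, 'beefbfdebeeeaeafaeeceb')
  11 → (2, 'bfabbebeefbfdebeeeaeafaeeceb')
  12 → (12, 'bfdebeeeaeafaeeceb')
  13 → (27, 'ceb')
  14 → (14, 'debeeeaeafaeeceb')
  15 → (19, 'eaeafaeeceb')
  16 → (21, 'eafaeeceb')
  17 → (28, 'eb')
  18 → (15, 'ebeeeaeafaeeceb')
  19 → (7, 'ebeefbfdebeeeaeafaeeceb')
  20 → (26, 'eceb')
  21 → (18, 'eeaeafaeeceb')
  22 → (25, 'eeceb')
  23 → (17, 'eeeaeafaeeceb')
  24 → (9, 'eefbfdebeeeaeafaeeceb')
  25 → (10, 'efbfdebeeeaeafaeeceb')
  26 → (3, 'fabbebeefbfdebeeeaeafaeeceb')
  27 → (23, 'faeeceb')
  28 → (11, 'fbfdebeeeaeafaeeceb')
  29 → (13, 'fdebeeeaeafaeeceb')

SA = [4, 20, 24, 22, 29, 0, 5, 1, 6, 16, 8, 2, 12, 27, 14, 19, 21, 28, 15, 7, 26, 18, 25, 17, 9, 10, 3, 23, 11, 13]
rank  pair      lcp
   1  s[4:],s[20:]  1  'a'
   2  s[20:],s[24:]  2  'ae'
   3  s[24:],s[22:]  1  'a'
   4  s[22:],s[29:]  0  ''
   5  s[29:],s[0:]  1  'b'
   6  s[0:],s[5:]  2  'bb'
   7  s[5:],s[1:]  2  'bb'
   8  s[1:],s[6:]  1  'b'
   9  s[6:],s[16:]  2  'be'
  10  s[16:],s[8:]  3  'bee'
  11  s[8:],s[2:]  1  'b'
  12  s[2:],s[12:]  2  'bf'
  13  s[12:],s[27:]  0  ''
  14  s[27:],s[14:]  0  ''
  15  s[14:],s[19:]  0  ''
  16  s[19:],s[21:]  2  'ea'
  17  s[21:],s[28:]  1  'e'
  18  s[28:],s[15:]  2  'eb'
  19  s[15:],s[7:]  4  'ebee'
  20  s[7:],s[26:]  1  'e'
  21  s[26:],s[18:]  1  'e'
  22  s[18:],s[25:]  2  'ee'
  23  s[25:],s[17:]  2  'ee'
  24  s[17:],s[9:]  2  'ee'
  25  s[9:],s[10:]  1  'e'
  26  s[10:],s[3:]  0  ''
  27  s[3:],s[23:]  2  'fa'
  28  s[23:],s[11:]  1  'f'
  29  s[11:],s[13:]  1  'f'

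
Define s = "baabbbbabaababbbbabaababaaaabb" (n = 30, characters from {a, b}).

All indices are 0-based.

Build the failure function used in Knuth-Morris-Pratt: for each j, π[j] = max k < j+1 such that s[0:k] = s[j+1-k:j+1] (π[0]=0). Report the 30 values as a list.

[0, 0, 0, 1, 1, 1, 1, 2, 1, 2, 3, 4, 2, 1, 1, 1, 1, 2, 1, 2, 3, 4, 2, 1, 2, 3, 0, 0, 1, 1]

π[0] = 0
j=1 s[j]='a': π[1]=0 (border '')
j=2 s[j]='a': π[2]=0 (border '')
j=3 s[j]='b': π[3]=1 (border 'b')
j=4 s[j]='b': k: 1→0; π[4]=1 (border 'b')
j=5 s[j]='b': k: 1→0; π[5]=1 (border 'b')
j=6 s[j]='b': k: 1→0; π[6]=1 (border 'b')
j=7 s[j]='a': π[7]=2 (border 'ba')
j=8 s[j]='b': k: 2→0; π[8]=1 (border 'b')
j=9 s[j]='a': π[9]=2 (border 'ba')
j=10 s[j]='a': π[10]=3 (border 'baa')
j=11 s[j]='b': π[11]=4 (border 'baab')
j=12 s[j]='a': k: 4→1; π[12]=2 (border 'ba')
j=13 s[j]='b': k: 2→0; π[13]=1 (border 'b')
j=14 s[j]='b': k: 1→0; π[14]=1 (border 'b')
j=15 s[j]='b': k: 1→0; π[15]=1 (border 'b')
j=16 s[j]='b': k: 1→0; π[16]=1 (border 'b')
j=17 s[j]='a': π[17]=2 (border 'ba')
j=18 s[j]='b': k: 2→0; π[18]=1 (border 'b')
j=19 s[j]='a': π[19]=2 (border 'ba')
j=20 s[j]='a': π[20]=3 (border 'baa')
j=21 s[j]='b': π[21]=4 (border 'baab')
j=22 s[j]='a': k: 4→1; π[22]=2 (border 'ba')
j=23 s[j]='b': k: 2→0; π[23]=1 (border 'b')
j=24 s[j]='a': π[24]=2 (border 'ba')
j=25 s[j]='a': π[25]=3 (border 'baa')
j=26 s[j]='a': k: 3→0; π[26]=0 (border '')
j=27 s[j]='a': π[27]=0 (border '')
j=28 s[j]='b': π[28]=1 (border 'b')
j=29 s[j]='b': k: 1→0; π[29]=1 (border 'b')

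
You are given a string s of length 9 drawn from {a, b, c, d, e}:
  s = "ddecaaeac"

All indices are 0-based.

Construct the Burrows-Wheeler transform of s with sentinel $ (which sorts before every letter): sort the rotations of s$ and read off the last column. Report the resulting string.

cceaae$dad

rank  rotation    last
    0  $ddecaaeac  c
    1  aaeac$ddec  c
    2  ac$ddecaae  e
    3  aeac$ddeca  a
    4  c$ddecaaea  a
    5  caaeac$dde  e
    6  ddecaaeac$  $
    7  decaaeac$d  d
    8  eac$ddecaa  a
    9  ecaaeac$dd  d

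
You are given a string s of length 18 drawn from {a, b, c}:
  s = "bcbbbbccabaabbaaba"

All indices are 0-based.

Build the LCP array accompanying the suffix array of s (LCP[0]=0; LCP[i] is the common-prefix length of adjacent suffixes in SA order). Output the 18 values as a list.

rank→(start, suffix):
  0 → (17, 'a')
  1 → (14, 'aaba')
  2 → (10, 'aabbaaba')
  3 → (15, 'aba')
  4 → (8, 'abaabbaaba')
  5 → (11, 'abbaaba')
  6 → (16, 'ba')
  7 → (13, 'baaba')
  8 → (9, 'baabbaaba')
  9 → (12, 'bbaaba')
  10 → (2, 'bbbbccabaabbaaba')
  11 → (3, 'bbbccabaabbaaba')
  12 → (4, 'bbccabaabbaaba')
  13 → (0, 'bcbbbbccabaabbaaba')
  14 → (5, 'bccabaabbaaba')
  15 → (7, 'cabaabbaaba')
  16 → (1, 'cbbbbccabaabbaaba')
  17 → (6, 'ccabaabbaaba')

SA = [17, 14, 10, 15, 8, 11, 16, 13, 9, 12, 2, 3, 4, 0, 5, 7, 1, 6]
rank  pair      lcp
   1  s[17:],s[14:]  1  'a'
   2  s[14:],s[10:]  3  'aab'
   3  s[10:],s[15:]  1  'a'
   4  s[15:],s[8:]  3  'aba'
   5  s[8:],s[11:]  2  'ab'
   6  s[11:],s[16:]  0  ''
   7  s[16:],s[13:]  2  'ba'
   8  s[13:],s[9:]  4  'baab'
   9  s[9:],s[12:]  1  'b'
  10  s[12:],s[2:]  2  'bb'
  11  s[2:],s[3:]  3  'bbb'
  12  s[3:],s[4:]  2  'bb'
  13  s[4:],s[0:]  1  'b'
  14  s[0:],s[5:]  2  'bc'
  15  s[5:],s[7:]  0  ''
  16  s[7:],s[1:]  1  'c'
  17  s[1:],s[6:]  1  'c'

[0, 1, 3, 1, 3, 2, 0, 2, 4, 1, 2, 3, 2, 1, 2, 0, 1, 1]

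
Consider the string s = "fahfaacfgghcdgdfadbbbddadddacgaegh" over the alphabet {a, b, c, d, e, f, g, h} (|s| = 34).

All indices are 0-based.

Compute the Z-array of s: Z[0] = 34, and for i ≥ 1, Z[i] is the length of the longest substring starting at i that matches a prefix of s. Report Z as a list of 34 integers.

Z[0]=34
i=1: i≥r, start 0; Z[1]=0
i=2: i≥r, start 0; Z[2]=0
i=3: i≥r, start 0; Z[3]=2 scan→box=[3,5)
i=4: min(r-i=1, Z[1]=0)=0; Z[4]=0
i=5: i≥r, start 0; Z[5]=0
i=6: i≥r, start 0; Z[6]=0
i=7: i≥r, start 0; Z[7]=1 scan→box=[7,8)
i=8: i≥r, start 0; Z[8]=0
i=9: i≥r, start 0; Z[9]=0
i=10: i≥r, start 0; Z[10]=0
i=11: i≥r, start 0; Z[11]=0
i=12: i≥r, start 0; Z[12]=0
i=13: i≥r, start 0; Z[13]=0
i=14: i≥r, start 0; Z[14]=0
i=15: i≥r, start 0; Z[15]=2 scan→box=[15,17)
i=16: min(r-i=1, Z[1]=0)=0; Z[16]=0
i=17: i≥r, start 0; Z[17]=0
i=18: i≥r, start 0; Z[18]=0
i=19: i≥r, start 0; Z[19]=0
i=20: i≥r, start 0; Z[20]=0
i=21: i≥r, start 0; Z[21]=0
i=22: i≥r, start 0; Z[22]=0
i=23: i≥r, start 0; Z[23]=0
i=24: i≥r, start 0; Z[24]=0
i=25: i≥r, start 0; Z[25]=0
i=26: i≥r, start 0; Z[26]=0
i=27: i≥r, start 0; Z[27]=0
i=28: i≥r, start 0; Z[28]=0
i=29: i≥r, start 0; Z[29]=0
i=30: i≥r, start 0; Z[30]=0
i=31: i≥r, start 0; Z[31]=0
i=32: i≥r, start 0; Z[32]=0
i=33: i≥r, start 0; Z[33]=0

[34, 0, 0, 2, 0, 0, 0, 1, 0, 0, 0, 0, 0, 0, 0, 2, 0, 0, 0, 0, 0, 0, 0, 0, 0, 0, 0, 0, 0, 0, 0, 0, 0, 0]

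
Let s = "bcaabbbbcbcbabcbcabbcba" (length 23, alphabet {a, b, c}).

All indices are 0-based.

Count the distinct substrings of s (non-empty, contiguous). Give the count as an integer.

sorted suffixes:
  #0 SA[0]=22  'a'
  #1 SA[1]=2  'aabbbbcbcbabcbcabbcba'
  #2 SA[2]=3  'abbbbcbcbabcbcabbcba'
  #3 SA[3]=17  'abbcba'
  #4 SA[4]=12  'abcbcabbcba'
  #5 SA[5]=21  'ba'
  #6 SA[6]=11  'babcbcabbcba'
  #7 SA[7]=4  'bbbbcbcbabcbcabbcba'
  #8 SA[8]=5  'bbbcbcbabcbcabbcba'
  #9 SA[9]=18  'bbcba'
  #10 SA[10]=6  'bbcbcbabcbcabbcba'
  #11 SA[11]=0  'bcaabbbbcbcbabcbcabbcba'
  #12 SA[12]=15  'bcabbcba'
  #13 SA[13]=19  'bcba'
  #14 SA[14]=9  'bcbabcbcabbcba'
  #15 SA[15]=13  'bcbcabbcba'
  #16 SA[16]=7  'bcbcbabcbcabbcba'
  #17 SA[17]=1  'caabbbbcbcbabcbcabbcba'
  #18 SA[18]=16  'cabbcba'
  #19 SA[19]=20  'cba'
  #20 SA[20]=10  'cbabcbcabbcba'
  #21 SA[21]=14  'cbcabbcba'
  #22 SA[22]=8  'cbcbabcbcabbcba'

SA = [22, 2, 3, 17, 12, 21, 11, 4, 5, 18, 6, 0, 15, 19, 9, 13, 7, 1, 16, 20, 10, 14, 8]
i: (SA[i-1],SA[i]) lcp shared
  1: (22,2) 1 'a'
  2: (2,3) 1 'a'
  3: (3,17) 3 'abb'
  4: (17,12) 2 'ab'
  5: (12,21) 0 ''
  6: (21,11) 2 'ba'
  7: (11,4) 1 'b'
  8: (4,5) 3 'bbb'
  9: (5,18) 2 'bb'
  10: (18,6) 4 'bbcb'
  11: (6,0) 1 'b'
  12: (0,15) 3 'bca'
  13: (15,19) 2 'bc'
  14: (19,9) 4 'bcba'
  15: (9,13) 3 'bcb'
  16: (13,7) 4 'bcbc'
  17: (7,1) 0 ''
  18: (1,16) 2 'ca'
  19: (16,20) 1 'c'
  20: (20,10) 3 'cba'
  21: (10,14) 2 'cb'
  22: (14,8) 3 'cbc'

n(n+1)/2 = 23·24/2 = 276
Σ LCP = 0 + 1 + 1 + 3 + 2 + 0 + 2 + 1 + 3 + 2 + 4 + 1 + 3 + 2 + 4 + 3 + 4 + 0 + 2 + 1 + 3 + 2 + 3 = 47
distinct = 276 − 47 = 229

229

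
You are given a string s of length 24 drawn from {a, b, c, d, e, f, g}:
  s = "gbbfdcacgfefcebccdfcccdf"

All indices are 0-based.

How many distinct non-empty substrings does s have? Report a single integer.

275

rank→(start, suffix):
  0 → (6, 'acgfefcebccdfcccdf')
  1 → (1, 'bbfdcacgfefcebccdfcccdf')
  2 → (14, 'bccdfcccdf')
  3 → (2, 'bfdcacgfefcebccdfcccdf')
  4 → (5, 'cacgfefcebccdfcccdf')
  5 → (19, 'cccdf')
  6 → (20, 'ccdf')
  7 → (15, 'ccdfcccdf')
  8 → (21, 'cdf')
  9 → (16, 'cdfcccdf')
  10 → (12, 'cebccdfcccdf')
  11 → (7, 'cgfefcebccdfcccdf')
  12 → (4, 'dcacgfefcebccdfcccdf')
  13 → (22, 'df')
  14 → (17, 'dfcccdf')
  15 → (13, 'ebccdfcccdf')
  16 → (10, 'efcebccdfcccdf')
  17 → (23, 'f')
  18 → (18, 'fcccdf')
  19 → (11, 'fcebccdfcccdf')
  20 → (3, 'fdcacgfefcebccdfcccdf')
  21 → (9, 'fefcebccdfcccdf')
  22 → (0, 'gbbfdcacgfefcebccdfcccdf')
  23 → (8, 'gfefcebccdfcccdf')

SA = [6, 1, 14, 2, 5, 19, 20, 15, 21, 16, 12, 7, 4, 22, 17, 13, 10, 23, 18, 11, 3, 9, 0, 8]
rank  pair      lcp
   1  s[6:],s[1:]  0  ''
   2  s[1:],s[14:]  1  'b'
   3  s[14:],s[2:]  1  'b'
   4  s[2:],s[5:]  0  ''
   5  s[5:],s[19:]  1  'c'
   6  s[19:],s[20:]  2  'cc'
   7  s[20:],s[15:]  4  'ccdf'
   8  s[15:],s[21:]  1  'c'
   9  s[21:],s[16:]  3  'cdf'
  10  s[16:],s[12:]  1  'c'
  11  s[12:],s[7:]  1  'c'
  12  s[7:],s[4:]  0  ''
  13  s[4:],s[22:]  1  'd'
  14  s[22:],s[17:]  2  'df'
  15  s[17:],s[13:]  0  ''
  16  s[13:],s[10:]  1  'e'
  17  s[10:],s[23:]  0  ''
  18  s[23:],s[18:]  1  'f'
  19  s[18:],s[11:]  2  'fc'
  20  s[11:],s[3:]  1  'f'
  21  s[3:],s[9:]  1  'f'
  22  s[9:],s[0:]  0  ''
  23  s[0:],s[8:]  1  'g'

n(n+1)/2 = 24·25/2 = 300
Σ LCP = 0 + 0 + 1 + 1 + 0 + 1 + 2 + 4 + 1 + 3 + 1 + 1 + 0 + 1 + 2 + 0 + 1 + 0 + 1 + 2 + 1 + 1 + 0 + 1 = 25
distinct = 300 − 25 = 275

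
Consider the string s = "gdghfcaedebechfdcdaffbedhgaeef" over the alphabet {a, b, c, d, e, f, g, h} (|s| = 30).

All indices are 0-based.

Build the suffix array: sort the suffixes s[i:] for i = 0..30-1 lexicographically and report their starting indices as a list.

rank→(start, suffix):
  0 → (6, 'aedebechfdcdaffbedhgaeef')
  1 → (26, 'aeef')
  2 → (18, 'affbedhgaeef')
  3 → (10, 'bechfdcdaffbedhgaeef')
  4 → (21, 'bedhgaeef')
  5 → (5, 'caedebechfdcdaffbedhgaeef')
  6 → (16, 'cdaffbedhgaeef')
  7 → (12, 'chfdcdaffbedhgaeef')
  8 → (17, 'daffbedhgaeef')
  9 → (15, 'dcdaffbedhgaeef')
  10 → (8, 'debechfdcdaffbedhgaeef')
  11 → (1, 'dghfcaedebechfdcdaffbedhgaeef')
  12 → (23, 'dhgaeef')
  13 → (9, 'ebechfdcdaffbedhgaeef')
  14 → (11, 'echfdcdaffbedhgaeef')
  15 → (7, 'edebechfdcdaffbedhgaeef')
  16 → (22, 'edhgaeef')
  17 → (27, 'eef')
  18 → (28, 'ef')
  19 → (29, 'f')
  20 → (20, 'fbedhgaeef')
  21 → (4, 'fcaedebechfdcdaffbedhgaeef')
  22 → (14, 'fdcdaffbedhgaeef')
  23 → (19, 'ffbedhgaeef')
  24 → (25, 'gaeef')
  25 → (0, 'gdghfcaedebechfdcdaffbedhgaeef')
  26 → (2, 'ghfcaedebechfdcdaffbedhgaeef')
  27 → (3, 'hfcaedebechfdcdaffbedhgaeef')
  28 → (13, 'hfdcdaffbedhgaeef')
  29 → (24, 'hgaeef')

[6, 26, 18, 10, 21, 5, 16, 12, 17, 15, 8, 1, 23, 9, 11, 7, 22, 27, 28, 29, 20, 4, 14, 19, 25, 0, 2, 3, 13, 24]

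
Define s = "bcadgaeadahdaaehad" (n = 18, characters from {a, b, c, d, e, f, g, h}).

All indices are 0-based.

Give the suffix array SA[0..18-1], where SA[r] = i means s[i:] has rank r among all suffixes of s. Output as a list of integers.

[12, 16, 7, 2, 5, 13, 9, 0, 1, 17, 11, 8, 3, 6, 14, 4, 15, 10]

sorted suffixes:
  #0 SA[0]=12  'aaehad'
  #1 SA[1]=16  'ad'
  #2 SA[2]=7  'adahdaaehad'
  #3 SA[3]=2  'adgaeadahdaaehad'
  #4 SA[4]=5  'aeadahdaaehad'
  #5 SA[5]=13  'aehad'
  #6 SA[6]=9  'ahdaaehad'
  #7 SA[7]=0  'bcadgaeadahdaaehad'
  #8 SA[8]=1  'cadgaeadahdaaehad'
  #9 SA[9]=17  'd'
  #10 SA[10]=11  'daaehad'
  #11 SA[11]=8  'dahdaaehad'
  #12 SA[12]=3  'dgaeadahdaaehad'
  #13 SA[13]=6  'eadahdaaehad'
  #14 SA[14]=14  'ehad'
  #15 SA[15]=4  'gaeadahdaaehad'
  #16 SA[16]=15  'had'
  #17 SA[17]=10  'hdaaehad'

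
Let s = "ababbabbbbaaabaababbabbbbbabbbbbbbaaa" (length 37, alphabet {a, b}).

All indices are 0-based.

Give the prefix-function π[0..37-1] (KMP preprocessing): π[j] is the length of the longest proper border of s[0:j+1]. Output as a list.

π[0] = 0
j=1 s[j]='b': π[1]=0 (border '')
j=2 s[j]='a': π[2]=1 (border 'a')
j=3 s[j]='b': π[3]=2 (border 'ab')
j=4 s[j]='b': k: 2→0; π[4]=0 (border '')
j=5 s[j]='a': π[5]=1 (border 'a')
j=6 s[j]='b': π[6]=2 (border 'ab')
j=7 s[j]='b': k: 2→0; π[7]=0 (border '')
j=8 s[j]='b': π[8]=0 (border '')
j=9 s[j]='b': π[9]=0 (border '')
j=10 s[j]='a': π[10]=1 (border 'a')
j=11 s[j]='a': k: 1→0; π[11]=1 (border 'a')
j=12 s[j]='a': k: 1→0; π[12]=1 (border 'a')
j=13 s[j]='b': π[13]=2 (border 'ab')
j=14 s[j]='a': π[14]=3 (border 'aba')
j=15 s[j]='a': k: 3→1→0; π[15]=1 (border 'a')
j=16 s[j]='b': π[16]=2 (border 'ab')
j=17 s[j]='a': π[17]=3 (border 'aba')
j=18 s[j]='b': π[18]=4 (border 'abab')
j=19 s[j]='b': π[19]=5 (border 'ababb')
j=20 s[j]='a': π[20]=6 (border 'ababba')
j=21 s[j]='b': π[21]=7 (border 'ababbab')
j=22 s[j]='b': π[22]=8 (border 'ababbabb')
j=23 s[j]='b': π[23]=9 (border 'ababbabbb')
j=24 s[j]='b': π[24]=10 (border 'ababbabbbb')
j=25 s[j]='b': k: 10→0; π[25]=0 (border '')
j=26 s[j]='a': π[26]=1 (border 'a')
j=27 s[j]='b': π[27]=2 (border 'ab')
j=28 s[j]='b': k: 2→0; π[28]=0 (border '')
j=29 s[j]='b': π[29]=0 (border '')
j=30 s[j]='b': π[30]=0 (border '')
j=31 s[j]='b': π[31]=0 (border '')
j=32 s[j]='b': π[32]=0 (border '')
j=33 s[j]='b': π[33]=0 (border '')
j=34 s[j]='a': π[34]=1 (border 'a')
j=35 s[j]='a': k: 1→0; π[35]=1 (border 'a')
j=36 s[j]='a': k: 1→0; π[36]=1 (border 'a')

[0, 0, 1, 2, 0, 1, 2, 0, 0, 0, 1, 1, 1, 2, 3, 1, 2, 3, 4, 5, 6, 7, 8, 9, 10, 0, 1, 2, 0, 0, 0, 0, 0, 0, 1, 1, 1]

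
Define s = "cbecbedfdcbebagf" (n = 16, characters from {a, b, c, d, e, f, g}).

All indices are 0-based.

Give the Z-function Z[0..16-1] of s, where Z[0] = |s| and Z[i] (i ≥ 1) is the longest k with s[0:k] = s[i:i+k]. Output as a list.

Z[0]=16
i=1: outside box; Z[1]=0
i=2: outside box; Z[2]=0
i=3: outside box; Z[3]=3 extend→box=[3,6)
i=4: min(r-i=2, Z[1]=0)=0; Z[4]=0
i=5: min(r-i=1, Z[2]=0)=0; Z[5]=0
i=6: outside box; Z[6]=0
i=7: outside box; Z[7]=0
i=8: outside box; Z[8]=0
i=9: outside box; Z[9]=3 extend→box=[9,12)
i=10: min(r-i=2, Z[1]=0)=0; Z[10]=0
i=11: min(r-i=1, Z[2]=0)=0; Z[11]=0
i=12: outside box; Z[12]=0
i=13: outside box; Z[13]=0
i=14: outside box; Z[14]=0
i=15: outside box; Z[15]=0

[16, 0, 0, 3, 0, 0, 0, 0, 0, 3, 0, 0, 0, 0, 0, 0]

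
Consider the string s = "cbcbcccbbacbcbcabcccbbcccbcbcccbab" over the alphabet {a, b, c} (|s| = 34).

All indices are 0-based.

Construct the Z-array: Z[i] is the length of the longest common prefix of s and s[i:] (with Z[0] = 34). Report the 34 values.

Z[0]=34
i=1: i≥r, start 0; Z[1]=0
i=2: i≥r, start 0; Z[2]=3 extend→box=[2,5)
i=3: min(r-i=2, Z[1]=0)=0; Z[3]=0
i=4: min(r-i=1, Z[2]=3)=1; Z[4]=1
i=5: i≥r, start 0; Z[5]=1 extend→box=[5,6)
i=6: i≥r, start 0; Z[6]=2 extend→box=[6,8)
i=7: min(r-i=1, Z[1]=0)=0; Z[7]=0
i=8: i≥r, start 0; Z[8]=0
i=9: i≥r, start 0; Z[9]=0
i=10: i≥r, start 0; Z[10]=5 extend→box=[10,15)
i=11: min(r-i=4, Z[1]=0)=0; Z[11]=0
i=12: min(r-i=3, Z[2]=3)=3; Z[12]=3
i=13: min(r-i=2, Z[3]=0)=0; Z[13]=0
i=14: min(r-i=1, Z[4]=1)=1; Z[14]=1
i=15: i≥r, start 0; Z[15]=0
i=16: i≥r, start 0; Z[16]=0
i=17: i≥r, start 0; Z[17]=1 extend→box=[17,18)
i=18: i≥r, start 0; Z[18]=1 extend→box=[18,19)
i=19: i≥r, start 0; Z[19]=2 extend→box=[19,21)
i=20: min(r-i=1, Z[1]=0)=0; Z[20]=0
i=21: i≥r, start 0; Z[21]=0
i=22: i≥r, start 0; Z[22]=1 extend→box=[22,23)
i=23: i≥r, start 0; Z[23]=1 extend→box=[23,24)
i=24: i≥r, start 0; Z[24]=8 extend→box=[24,32)
i=25: min(r-i=7, Z[1]=0)=0; Z[25]=0
i=26: min(r-i=6, Z[2]=3)=3; Z[26]=3
i=27: min(r-i=5, Z[3]=0)=0; Z[27]=0
i=28: min(r-i=4, Z[4]=1)=1; Z[28]=1
i=29: min(r-i=3, Z[5]=1)=1; Z[29]=1
i=30: min(r-i=2, Z[6]=2)=2; Z[30]=2
i=31: min(r-i=1, Z[7]=0)=0; Z[31]=0
i=32: i≥r, start 0; Z[32]=0
i=33: i≥r, start 0; Z[33]=0

[34, 0, 3, 0, 1, 1, 2, 0, 0, 0, 5, 0, 3, 0, 1, 0, 0, 1, 1, 2, 0, 0, 1, 1, 8, 0, 3, 0, 1, 1, 2, 0, 0, 0]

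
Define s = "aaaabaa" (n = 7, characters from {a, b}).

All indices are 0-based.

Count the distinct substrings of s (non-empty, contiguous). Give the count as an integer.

19

rank | idx | suffix
   0 |   6 | a
   1 |   5 | aa
   2 |   0 | aaaabaa
   3 |   1 | aaabaa
   4 |   2 | aabaa
   5 |   3 | abaa
   6 |   4 | baa

SA = [6, 5, 0, 1, 2, 3, 4]
[i] adj suffixes → lcp
  [1] 6/5 → 1 ('a')
  [2] 5/0 → 2 ('aa')
  [3] 0/1 → 3 ('aaa')
  [4] 1/2 → 2 ('aa')
  [5] 2/3 → 1 ('a')
  [6] 3/4 → 0 ('')

n(n+1)/2 = 7·8/2 = 28
Σ LCP = 0 + 1 + 2 + 3 + 2 + 1 + 0 = 9
distinct = 28 − 9 = 19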